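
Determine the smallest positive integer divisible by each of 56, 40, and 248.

8680

56 = 2^3 × 7
40 = 2^3 × 5
248 = 2^3 × 31
LCM(56, 40, 248) = 2^3 × 5 × 7 × 31 = 8680.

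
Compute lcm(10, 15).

30

10 = 2 × 5
15 = 3 × 5
LCM(10, 15) = 2 × 3 × 5 = 30.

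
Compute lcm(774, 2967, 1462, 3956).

605268

774 = 2 × 3^2 × 43
2967 = 3 × 23 × 43
1462 = 2 × 17 × 43
3956 = 2^2 × 23 × 43
LCM(774, 2967, 1462, 3956) = 2^2 × 3^2 × 17 × 23 × 43 = 605268.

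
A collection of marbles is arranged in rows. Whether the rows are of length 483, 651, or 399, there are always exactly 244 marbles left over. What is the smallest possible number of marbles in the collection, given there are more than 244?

284731

N − 244 must be a common multiple of 483, 651, and 399.
483 = 3 × 7 × 23
651 = 3 × 7 × 31
399 = 3 × 7 × 19
LCM(483, 651, 399) = 3 × 7 × 19 × 23 × 31 = 284487.
Smallest N > 244 is LCM + 244 = 284487 + 244 = 284731.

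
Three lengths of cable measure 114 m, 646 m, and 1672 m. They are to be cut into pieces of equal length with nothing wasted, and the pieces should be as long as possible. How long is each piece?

Each piece length must divide every original length, so the longest possible is gcd(114, 646, 1672).
114 = 2 × 3 × 19
646 = 2 × 17 × 19
1672 = 2^3 × 11 × 19
gcd(114, 646, 1672) = 2 × 19 = 38.

38 m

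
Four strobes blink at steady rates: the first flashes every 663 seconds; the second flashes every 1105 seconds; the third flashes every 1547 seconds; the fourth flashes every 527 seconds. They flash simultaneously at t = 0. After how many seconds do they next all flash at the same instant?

We need the least common multiple of the intervals.
663 = 3 × 13 × 17
1105 = 5 × 13 × 17
1547 = 7 × 13 × 17
527 = 17 × 31
LCM(663, 1105, 1547, 527) = 3 × 5 × 7 × 13 × 17 × 31 = 719355.

719355 seconds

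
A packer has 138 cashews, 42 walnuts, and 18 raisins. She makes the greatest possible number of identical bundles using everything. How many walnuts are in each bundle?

Number of bundles = gcd(138, 42, 18).
138 = 2 × 3 × 23
42 = 2 × 3 × 7
18 = 2 × 3^2
gcd(138, 42, 18) = 2 × 3 = 6.
walnuts per bundle = 42 / 6 = 7.

7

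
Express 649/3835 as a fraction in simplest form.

11/65

649 = 11 × 59
3835 = 5 × 13 × 59
gcd(649, 3835) = 59.
Divide numerator and denominator by 59: 649/3835 = 11/65.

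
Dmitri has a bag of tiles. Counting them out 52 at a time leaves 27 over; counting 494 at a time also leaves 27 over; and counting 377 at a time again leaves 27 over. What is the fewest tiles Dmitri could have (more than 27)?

28679

N − 27 must be a common multiple of 52, 494, and 377.
52 = 2^2 × 13
494 = 2 × 13 × 19
377 = 13 × 29
LCM(52, 494, 377) = 2^2 × 13 × 19 × 29 = 28652.
Smallest N > 27 is LCM + 27 = 28652 + 27 = 28679.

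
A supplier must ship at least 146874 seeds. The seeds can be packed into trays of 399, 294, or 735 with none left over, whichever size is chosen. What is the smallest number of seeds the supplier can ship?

The number of seeds must be a common multiple of 399, 294, and 735, so a multiple of their LCM.
399 = 3 × 7 × 19
294 = 2 × 3 × 7^2
735 = 3 × 5 × 7^2
LCM(399, 294, 735) = 2 × 3 × 5 × 7^2 × 19 = 27930.
Smallest multiple of 27930 that is ≥ 146874: ⌈146874/27930⌉ × 27930 = 6 × 27930 = 167580.

167580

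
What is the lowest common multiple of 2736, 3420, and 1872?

177840

2736 = 2^4 × 3^2 × 19
3420 = 2^2 × 3^2 × 5 × 19
1872 = 2^4 × 3^2 × 13
LCM(2736, 3420, 1872) = 2^4 × 3^2 × 5 × 13 × 19 = 177840.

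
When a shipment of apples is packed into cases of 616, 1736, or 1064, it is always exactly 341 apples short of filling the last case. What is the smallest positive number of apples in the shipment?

Being 341 short of a full case of size k means N ≡ −341 (mod k), i.e. N + 341 is a multiple of each size.
616 = 2^3 × 7 × 11
1736 = 2^3 × 7 × 31
1064 = 2^3 × 7 × 19
LCM(616, 1736, 1064) = 2^3 × 7 × 11 × 19 × 31 = 362824.
Smallest positive N is 362824 − 341 = 362483.

362483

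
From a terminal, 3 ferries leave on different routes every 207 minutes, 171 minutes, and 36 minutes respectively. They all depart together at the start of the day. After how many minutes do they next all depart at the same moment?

15732 minutes

The first simultaneous occurrence is after LCM of the individual periods.
207 = 3^2 × 23
171 = 3^2 × 19
36 = 2^2 × 3^2
LCM(207, 171, 36) = 2^2 × 3^2 × 19 × 23 = 15732.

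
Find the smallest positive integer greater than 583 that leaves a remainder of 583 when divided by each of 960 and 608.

N − 583 must be a common multiple of 960 and 608.
960 = 2^6 × 3 × 5
608 = 2^5 × 19
LCM(960, 608) = 2^6 × 3 × 5 × 19 = 18240.
Smallest N > 583 is LCM + 583 = 18240 + 583 = 18823.

18823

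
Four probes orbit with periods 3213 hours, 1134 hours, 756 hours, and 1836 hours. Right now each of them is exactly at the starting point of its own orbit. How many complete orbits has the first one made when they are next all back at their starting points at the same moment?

12 orbits

The first common completion time is the LCM of the periods.
3213 = 3^3 × 7 × 17
1134 = 2 × 3^4 × 7
756 = 2^2 × 3^3 × 7
1836 = 2^2 × 3^3 × 17
LCM(3213, 1134, 756, 1836) = 2^2 × 3^4 × 7 × 17 = 38556.
Orbits for period 3213: 38556 / 3213 = 12.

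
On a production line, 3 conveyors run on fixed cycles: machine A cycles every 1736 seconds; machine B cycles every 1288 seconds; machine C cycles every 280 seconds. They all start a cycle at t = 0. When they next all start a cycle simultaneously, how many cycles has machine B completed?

155 cycles

All finish a whole number of cycles simultaneously at t = LCM of the periods.
1736 = 2^3 × 7 × 31
1288 = 2^3 × 7 × 23
280 = 2^3 × 5 × 7
LCM(1736, 1288, 280) = 2^3 × 5 × 7 × 23 × 31 = 199640.
Cycles for period 1288: 199640 / 1288 = 155.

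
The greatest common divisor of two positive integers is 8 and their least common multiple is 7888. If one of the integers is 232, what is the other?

For two integers, gcd × lcm = product, so the other is (8 × 7888) / 232 = 63104 / 232 = 272.

272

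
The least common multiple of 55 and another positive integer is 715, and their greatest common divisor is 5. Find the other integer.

65

gcd × lcm = product of the two integers, so the other integer is (5 × 715) / 55 = 65.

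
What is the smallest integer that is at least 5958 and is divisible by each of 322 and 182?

The integer must be a common multiple of 322 and 182, so a multiple of their LCM.
322 = 2 × 7 × 23
182 = 2 × 7 × 13
LCM(322, 182) = 2 × 7 × 13 × 23 = 4186.
Smallest multiple of 4186 that is ≥ 5958: ⌈5958/4186⌉ × 4186 = 2 × 4186 = 8372.

8372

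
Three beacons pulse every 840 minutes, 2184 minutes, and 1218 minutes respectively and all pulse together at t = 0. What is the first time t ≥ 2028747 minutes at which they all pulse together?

2216760 minutes

Joint pulses occur at multiples of LCM(840, 2184, 1218).
840 = 2^3 × 3 × 5 × 7
2184 = 2^3 × 3 × 7 × 13
1218 = 2 × 3 × 7 × 29
LCM(840, 2184, 1218) = 2^3 × 3 × 5 × 7 × 13 × 29 = 316680.
Smallest multiple of 316680 that is ≥ 2028747: ⌈2028747/316680⌉ × 316680 = 7 × 316680 = 2216760.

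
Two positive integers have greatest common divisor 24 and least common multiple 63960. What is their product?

1535040

For any two positive integers, gcd × lcm = product = 24 × 63960 = 1535040.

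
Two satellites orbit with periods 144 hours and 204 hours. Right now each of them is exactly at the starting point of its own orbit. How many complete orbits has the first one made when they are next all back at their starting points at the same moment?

They are all back at their starting positions together after one LCM of the periods.
144 = 2^4 × 3^2
204 = 2^2 × 3 × 17
LCM(144, 204) = 2^4 × 3^2 × 17 = 2448.
Orbits for period 144: 2448 / 144 = 17.

17 orbits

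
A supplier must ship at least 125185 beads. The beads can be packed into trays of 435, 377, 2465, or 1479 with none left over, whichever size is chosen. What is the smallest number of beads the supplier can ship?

192270

The number of beads must be a common multiple of 435, 377, 2465, and 1479, so a multiple of their LCM.
435 = 3 × 5 × 29
377 = 13 × 29
2465 = 5 × 17 × 29
1479 = 3 × 17 × 29
LCM(435, 377, 2465, 1479) = 3 × 5 × 13 × 17 × 29 = 96135.
Smallest multiple of 96135 that is ≥ 125185: ⌈125185/96135⌉ × 96135 = 2 × 96135 = 192270.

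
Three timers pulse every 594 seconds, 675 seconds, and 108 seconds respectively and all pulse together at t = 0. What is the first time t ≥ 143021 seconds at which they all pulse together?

148500 seconds

Joint pulses occur at multiples of LCM(594, 675, 108).
594 = 2 × 3^3 × 11
675 = 3^3 × 5^2
108 = 2^2 × 3^3
LCM(594, 675, 108) = 2^2 × 3^3 × 5^2 × 11 = 29700.
Smallest multiple of 29700 that is ≥ 143021: ⌈143021/29700⌉ × 29700 = 5 × 29700 = 148500.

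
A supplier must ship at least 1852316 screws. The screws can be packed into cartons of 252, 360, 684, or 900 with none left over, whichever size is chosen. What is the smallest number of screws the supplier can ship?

1915200

The number of screws must be a common multiple of 252, 360, 684, and 900, so a multiple of their LCM.
252 = 2^2 × 3^2 × 7
360 = 2^3 × 3^2 × 5
684 = 2^2 × 3^2 × 19
900 = 2^2 × 3^2 × 5^2
LCM(252, 360, 684, 900) = 2^3 × 3^2 × 5^2 × 7 × 19 = 239400.
Smallest multiple of 239400 that is ≥ 1852316: ⌈1852316/239400⌉ × 239400 = 8 × 239400 = 1915200.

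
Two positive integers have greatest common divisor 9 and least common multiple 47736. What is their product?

429624

For any two positive integers, gcd × lcm = product = 9 × 47736 = 429624.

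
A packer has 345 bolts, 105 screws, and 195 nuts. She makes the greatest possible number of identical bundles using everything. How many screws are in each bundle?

7

Number of bundles = gcd(345, 105, 195).
345 = 3 × 5 × 23
105 = 3 × 5 × 7
195 = 3 × 5 × 13
gcd(345, 105, 195) = 3 × 5 = 15.
screws per bundle = 105 / 15 = 7.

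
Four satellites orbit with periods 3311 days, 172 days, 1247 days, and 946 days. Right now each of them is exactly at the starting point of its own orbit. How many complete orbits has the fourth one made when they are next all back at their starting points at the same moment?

All finish a whole number of cycles simultaneously at t = LCM of the periods.
3311 = 7 × 11 × 43
172 = 2^2 × 43
1247 = 29 × 43
946 = 2 × 11 × 43
LCM(3311, 172, 1247, 946) = 2^2 × 7 × 11 × 29 × 43 = 384076.
Orbits for period 946: 384076 / 946 = 406.

406 orbits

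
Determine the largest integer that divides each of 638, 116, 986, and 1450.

58

638 = 2 × 11 × 29
116 = 2^2 × 29
986 = 2 × 17 × 29
1450 = 2 × 5^2 × 29
gcd(638, 116, 986, 1450) = 2 × 29 = 58.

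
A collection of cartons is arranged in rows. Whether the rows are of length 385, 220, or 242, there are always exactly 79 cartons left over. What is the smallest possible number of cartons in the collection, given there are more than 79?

N − 79 must be a common multiple of 385, 220, and 242.
385 = 5 × 7 × 11
220 = 2^2 × 5 × 11
242 = 2 × 11^2
LCM(385, 220, 242) = 2^2 × 5 × 7 × 11^2 = 16940.
Smallest N > 79 is LCM + 79 = 16940 + 79 = 17019.

17019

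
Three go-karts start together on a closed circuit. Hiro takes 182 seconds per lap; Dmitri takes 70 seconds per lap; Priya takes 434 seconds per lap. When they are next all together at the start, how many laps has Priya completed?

All finish a whole number of cycles simultaneously at t = LCM of the periods.
182 = 2 × 7 × 13
70 = 2 × 5 × 7
434 = 2 × 7 × 31
LCM(182, 70, 434) = 2 × 5 × 7 × 13 × 31 = 28210.
Laps for period 434: 28210 / 434 = 65.

65 laps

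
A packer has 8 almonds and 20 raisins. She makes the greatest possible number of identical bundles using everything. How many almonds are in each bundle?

2

Number of bundles = gcd(8, 20).
8 = 2^3
20 = 2^2 × 5
gcd(8, 20) = 2^2 = 4.
almonds per bundle = 8 / 4 = 2.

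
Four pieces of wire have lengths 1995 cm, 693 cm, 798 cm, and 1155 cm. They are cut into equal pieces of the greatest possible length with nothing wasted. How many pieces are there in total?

Piece length = gcd(1995, 693, 798, 1155).
1995 = 3 × 5 × 7 × 19
693 = 3^2 × 7 × 11
798 = 2 × 3 × 7 × 19
1155 = 3 × 5 × 7 × 11
gcd(1995, 693, 798, 1155) = 3 × 7 = 21.
Total pieces = 1995/21 + 693/21 + 798/21 + 1155/21 = 95 + 33 + 38 + 55 = 221.

221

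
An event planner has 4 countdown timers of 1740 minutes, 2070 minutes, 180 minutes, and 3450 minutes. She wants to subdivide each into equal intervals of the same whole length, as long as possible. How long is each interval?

The interval must divide each timer length; the longest such is the gcd.
1740 = 2^2 × 3 × 5 × 29
2070 = 2 × 3^2 × 5 × 23
180 = 2^2 × 3^2 × 5
3450 = 2 × 3 × 5^2 × 23
gcd(1740, 2070, 180, 3450) = 2 × 3 × 5 = 30.

30 minutes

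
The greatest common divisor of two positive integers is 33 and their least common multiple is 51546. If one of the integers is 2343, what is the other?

For two integers, gcd × lcm = product, so the other is (33 × 51546) / 2343 = 1701018 / 2343 = 726.

726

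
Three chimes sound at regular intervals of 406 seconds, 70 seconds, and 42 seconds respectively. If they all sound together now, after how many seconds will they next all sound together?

6090 seconds

They coincide at every common multiple of the periods; the first is the LCM.
406 = 2 × 7 × 29
70 = 2 × 5 × 7
42 = 2 × 3 × 7
LCM(406, 70, 42) = 2 × 3 × 5 × 7 × 29 = 6090.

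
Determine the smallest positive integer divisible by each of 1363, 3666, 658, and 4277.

1363 = 29 × 47
3666 = 2 × 3 × 13 × 47
658 = 2 × 7 × 47
4277 = 7 × 13 × 47
LCM(1363, 3666, 658, 4277) = 2 × 3 × 7 × 13 × 29 × 47 = 744198.

744198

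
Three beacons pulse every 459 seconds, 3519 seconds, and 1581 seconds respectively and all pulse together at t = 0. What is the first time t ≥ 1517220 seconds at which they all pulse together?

1636335 seconds

Joint pulses occur at multiples of LCM(459, 3519, 1581).
459 = 3^3 × 17
3519 = 3^2 × 17 × 23
1581 = 3 × 17 × 31
LCM(459, 3519, 1581) = 3^3 × 17 × 23 × 31 = 327267.
Smallest multiple of 327267 that is ≥ 1517220: ⌈1517220/327267⌉ × 327267 = 5 × 327267 = 1636335.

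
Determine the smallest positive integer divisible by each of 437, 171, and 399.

437 = 19 × 23
171 = 3^2 × 19
399 = 3 × 7 × 19
LCM(437, 171, 399) = 3^2 × 7 × 19 × 23 = 27531.

27531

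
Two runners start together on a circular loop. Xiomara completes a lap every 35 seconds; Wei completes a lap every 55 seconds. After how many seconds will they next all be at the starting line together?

385 seconds

They coincide at every common multiple of the periods; the first is the LCM.
35 = 5 × 7
55 = 5 × 11
LCM(35, 55) = 5 × 7 × 11 = 385.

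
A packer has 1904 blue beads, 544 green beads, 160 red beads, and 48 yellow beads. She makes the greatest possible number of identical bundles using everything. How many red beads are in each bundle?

10

Number of bundles = gcd(1904, 544, 160, 48).
1904 = 2^4 × 7 × 17
544 = 2^5 × 17
160 = 2^5 × 5
48 = 2^4 × 3
gcd(1904, 544, 160, 48) = 2^4 = 16.
red beads per bundle = 160 / 16 = 10.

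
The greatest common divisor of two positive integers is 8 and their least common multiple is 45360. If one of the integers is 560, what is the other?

For two integers, gcd × lcm = product, so the other is (8 × 45360) / 560 = 362880 / 560 = 648.

648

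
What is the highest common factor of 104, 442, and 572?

26

104 = 2^3 × 13
442 = 2 × 13 × 17
572 = 2^2 × 11 × 13
gcd(104, 442, 572) = 2 × 13 = 26.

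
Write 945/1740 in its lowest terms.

945 = 3^3 × 5 × 7
1740 = 2^2 × 3 × 5 × 29
gcd(945, 1740) = 3 × 5 = 15.
Divide numerator and denominator by 15: 945/1740 = 63/116.

63/116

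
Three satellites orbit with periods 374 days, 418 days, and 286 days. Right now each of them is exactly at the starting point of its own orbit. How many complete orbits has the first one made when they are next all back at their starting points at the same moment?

The first common completion time is the LCM of the periods.
374 = 2 × 11 × 17
418 = 2 × 11 × 19
286 = 2 × 11 × 13
LCM(374, 418, 286) = 2 × 11 × 13 × 17 × 19 = 92378.
Orbits for period 374: 92378 / 374 = 247.

247 orbits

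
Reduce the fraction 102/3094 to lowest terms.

3/91

102 = 2 × 3 × 17
3094 = 2 × 7 × 13 × 17
gcd(102, 3094) = 2 × 17 = 34.
Divide numerator and denominator by 34: 102/3094 = 3/91.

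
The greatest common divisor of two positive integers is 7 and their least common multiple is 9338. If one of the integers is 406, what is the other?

For two integers, gcd × lcm = product, so the other is (7 × 9338) / 406 = 65366 / 406 = 161.

161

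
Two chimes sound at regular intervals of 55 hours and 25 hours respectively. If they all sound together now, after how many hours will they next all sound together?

We need the least common multiple of the intervals.
55 = 5 × 11
25 = 5^2
LCM(55, 25) = 5^2 × 11 = 275.

275 hours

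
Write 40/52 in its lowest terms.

40 = 2^3 × 5
52 = 2^2 × 13
gcd(40, 52) = 2^2 = 4.
Divide numerator and denominator by 4: 40/52 = 10/13.

10/13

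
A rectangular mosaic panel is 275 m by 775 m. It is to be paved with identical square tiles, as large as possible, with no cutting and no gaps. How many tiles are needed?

Tile side = gcd(275, 775).
275 = 5^2 × 11
775 = 5^2 × 31
gcd(275, 775) = 5^2 = 25.
Tiles: (275/25) × (775/25) = 11 × 31 = 341.

341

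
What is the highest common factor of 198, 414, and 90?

18

198 = 2 × 3^2 × 11
414 = 2 × 3^2 × 23
90 = 2 × 3^2 × 5
gcd(198, 414, 90) = 2 × 3^2 = 18.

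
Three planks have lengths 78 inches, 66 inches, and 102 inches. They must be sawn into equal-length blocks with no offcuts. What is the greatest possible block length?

The block length must divide every plank, so the greatest is gcd(78, 66, 102).
78 = 2 × 3 × 13
66 = 2 × 3 × 11
102 = 2 × 3 × 17
gcd(78, 66, 102) = 2 × 3 = 6.

6 inches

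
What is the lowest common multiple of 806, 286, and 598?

203918

806 = 2 × 13 × 31
286 = 2 × 11 × 13
598 = 2 × 13 × 23
LCM(806, 286, 598) = 2 × 11 × 13 × 23 × 31 = 203918.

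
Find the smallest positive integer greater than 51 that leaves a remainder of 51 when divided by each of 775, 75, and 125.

11676

N − 51 must be a common multiple of 775, 75, and 125.
775 = 5^2 × 31
75 = 3 × 5^2
125 = 5^3
LCM(775, 75, 125) = 3 × 5^3 × 31 = 11625.
Smallest N > 51 is LCM + 51 = 11625 + 51 = 11676.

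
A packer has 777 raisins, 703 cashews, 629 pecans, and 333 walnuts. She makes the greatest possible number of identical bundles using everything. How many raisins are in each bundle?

Number of bundles = gcd(777, 703, 629, 333).
777 = 3 × 7 × 37
703 = 19 × 37
629 = 17 × 37
333 = 3^2 × 37
gcd(777, 703, 629, 333) = 37.
raisins per bundle = 777 / 37 = 21.

21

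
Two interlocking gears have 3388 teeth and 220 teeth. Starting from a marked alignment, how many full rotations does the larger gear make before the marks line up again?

The first common completion time is the LCM of the periods.
3388 = 2^2 × 7 × 11^2
220 = 2^2 × 5 × 11
LCM(3388, 220) = 2^2 × 5 × 7 × 11^2 = 16940.
Rotations for period 3388: 16940 / 3388 = 5.

5 rotations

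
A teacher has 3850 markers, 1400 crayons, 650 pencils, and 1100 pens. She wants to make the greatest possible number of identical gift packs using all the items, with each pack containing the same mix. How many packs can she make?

50 packs

The pack count must divide each quantity, so the greatest is gcd(3850, 1400, 650, 1100).
3850 = 2 × 5^2 × 7 × 11
1400 = 2^3 × 5^2 × 7
650 = 2 × 5^2 × 13
1100 = 2^2 × 5^2 × 11
gcd(3850, 1400, 650, 1100) = 2 × 5^2 = 50.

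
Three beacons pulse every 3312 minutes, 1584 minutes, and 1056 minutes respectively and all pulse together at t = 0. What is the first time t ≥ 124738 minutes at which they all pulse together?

145728 minutes

Joint pulses occur at multiples of LCM(3312, 1584, 1056).
3312 = 2^4 × 3^2 × 23
1584 = 2^4 × 3^2 × 11
1056 = 2^5 × 3 × 11
LCM(3312, 1584, 1056) = 2^5 × 3^2 × 11 × 23 = 72864.
Smallest multiple of 72864 that is ≥ 124738: ⌈124738/72864⌉ × 72864 = 2 × 72864 = 145728.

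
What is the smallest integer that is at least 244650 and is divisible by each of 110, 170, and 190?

248710

The integer must be a common multiple of 110, 170, and 190, so a multiple of their LCM.
110 = 2 × 5 × 11
170 = 2 × 5 × 17
190 = 2 × 5 × 19
LCM(110, 170, 190) = 2 × 5 × 11 × 17 × 19 = 35530.
Smallest multiple of 35530 that is ≥ 244650: ⌈244650/35530⌉ × 35530 = 7 × 35530 = 248710.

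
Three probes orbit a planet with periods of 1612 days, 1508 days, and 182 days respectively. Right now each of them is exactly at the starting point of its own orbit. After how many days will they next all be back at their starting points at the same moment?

327236 days

We need the least common multiple of the intervals.
1612 = 2^2 × 13 × 31
1508 = 2^2 × 13 × 29
182 = 2 × 7 × 13
LCM(1612, 1508, 182) = 2^2 × 7 × 13 × 29 × 31 = 327236.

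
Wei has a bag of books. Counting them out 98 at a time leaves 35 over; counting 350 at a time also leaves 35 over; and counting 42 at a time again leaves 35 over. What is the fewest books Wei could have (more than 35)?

7385

N − 35 must be a common multiple of 98, 350, and 42.
98 = 2 × 7^2
350 = 2 × 5^2 × 7
42 = 2 × 3 × 7
LCM(98, 350, 42) = 2 × 3 × 5^2 × 7^2 = 7350.
Smallest N > 35 is LCM + 35 = 7350 + 35 = 7385.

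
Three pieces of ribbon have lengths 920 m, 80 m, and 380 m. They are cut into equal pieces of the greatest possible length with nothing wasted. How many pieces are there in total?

69

Piece length = gcd(920, 80, 380).
920 = 2^3 × 5 × 23
80 = 2^4 × 5
380 = 2^2 × 5 × 19
gcd(920, 80, 380) = 2^2 × 5 = 20.
Total pieces = 920/20 + 80/20 + 380/20 = 46 + 4 + 19 = 69.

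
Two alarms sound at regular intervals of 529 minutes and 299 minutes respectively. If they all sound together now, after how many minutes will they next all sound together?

They coincide at every common multiple of the periods; the first is the LCM.
529 = 23^2
299 = 13 × 23
LCM(529, 299) = 13 × 23^2 = 6877.

6877 minutes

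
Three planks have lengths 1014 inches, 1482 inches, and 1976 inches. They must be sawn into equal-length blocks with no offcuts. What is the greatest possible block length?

26 inches

This is the greatest common divisor of 1014, 1482, and 1976.
1014 = 2 × 3 × 13^2
1482 = 2 × 3 × 13 × 19
1976 = 2^3 × 13 × 19
gcd(1014, 1482, 1976) = 2 × 13 = 26.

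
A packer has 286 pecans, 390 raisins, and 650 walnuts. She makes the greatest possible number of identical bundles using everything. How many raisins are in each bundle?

Number of bundles = gcd(286, 390, 650).
286 = 2 × 11 × 13
390 = 2 × 3 × 5 × 13
650 = 2 × 5^2 × 13
gcd(286, 390, 650) = 2 × 13 = 26.
raisins per bundle = 390 / 26 = 15.

15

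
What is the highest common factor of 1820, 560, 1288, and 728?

28

1820 = 2^2 × 5 × 7 × 13
560 = 2^4 × 5 × 7
1288 = 2^3 × 7 × 23
728 = 2^3 × 7 × 13
gcd(1820, 560, 1288, 728) = 2^2 × 7 = 28.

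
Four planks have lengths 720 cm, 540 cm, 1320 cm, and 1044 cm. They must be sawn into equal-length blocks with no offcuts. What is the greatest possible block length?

This is the greatest common divisor of 720, 540, 1320, and 1044.
720 = 2^4 × 3^2 × 5
540 = 2^2 × 3^3 × 5
1320 = 2^3 × 3 × 5 × 11
1044 = 2^2 × 3^2 × 29
gcd(720, 540, 1320, 1044) = 2^2 × 3 = 12.

12 cm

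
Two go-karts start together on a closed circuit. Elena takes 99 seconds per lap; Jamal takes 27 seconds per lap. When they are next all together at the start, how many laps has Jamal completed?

They are all back at their starting positions together after one LCM of the periods.
99 = 3^2 × 11
27 = 3^3
LCM(99, 27) = 3^3 × 11 = 297.
Laps for period 27: 297 / 27 = 11.

11 laps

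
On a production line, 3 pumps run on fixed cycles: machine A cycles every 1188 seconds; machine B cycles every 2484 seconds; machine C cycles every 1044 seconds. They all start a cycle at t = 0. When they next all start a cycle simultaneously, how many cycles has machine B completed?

319 cycles

The first common completion time is the LCM of the periods.
1188 = 2^2 × 3^3 × 11
2484 = 2^2 × 3^3 × 23
1044 = 2^2 × 3^2 × 29
LCM(1188, 2484, 1044) = 2^2 × 3^3 × 11 × 23 × 29 = 792396.
Cycles for period 2484: 792396 / 2484 = 319.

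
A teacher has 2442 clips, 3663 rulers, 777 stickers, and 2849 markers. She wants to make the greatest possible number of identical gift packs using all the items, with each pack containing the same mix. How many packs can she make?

37 packs

The pack count must divide each quantity, so the greatest is gcd(2442, 3663, 777, 2849).
2442 = 2 × 3 × 11 × 37
3663 = 3^2 × 11 × 37
777 = 3 × 7 × 37
2849 = 7 × 11 × 37
gcd(2442, 3663, 777, 2849) = 37.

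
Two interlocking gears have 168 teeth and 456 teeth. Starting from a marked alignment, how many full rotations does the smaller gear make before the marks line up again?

They are all back at their starting positions together after one LCM of the periods.
168 = 2^3 × 3 × 7
456 = 2^3 × 3 × 19
LCM(168, 456) = 2^3 × 3 × 7 × 19 = 3192.
Rotations for period 168: 3192 / 168 = 19.

19 rotations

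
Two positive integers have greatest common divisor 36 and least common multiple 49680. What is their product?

1788480

For any two positive integers, gcd × lcm = product = 36 × 49680 = 1788480.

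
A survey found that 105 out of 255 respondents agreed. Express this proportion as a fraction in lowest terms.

105 = 3 × 5 × 7
255 = 3 × 5 × 17
gcd(105, 255) = 3 × 5 = 15.
Divide numerator and denominator by 15: 105/255 = 7/17.

7/17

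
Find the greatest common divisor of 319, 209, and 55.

319 = 11 × 29
209 = 11 × 19
55 = 5 × 11
gcd(319, 209, 55) = 11.

11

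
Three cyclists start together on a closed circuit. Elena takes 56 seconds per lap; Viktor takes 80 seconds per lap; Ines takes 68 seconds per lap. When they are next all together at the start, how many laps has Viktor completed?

119 laps

The first common completion time is the LCM of the periods.
56 = 2^3 × 7
80 = 2^4 × 5
68 = 2^2 × 17
LCM(56, 80, 68) = 2^4 × 5 × 7 × 17 = 9520.
Laps for period 80: 9520 / 80 = 119.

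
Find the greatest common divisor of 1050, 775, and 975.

1050 = 2 × 3 × 5^2 × 7
775 = 5^2 × 31
975 = 3 × 5^2 × 13
gcd(1050, 775, 975) = 5^2 = 25.

25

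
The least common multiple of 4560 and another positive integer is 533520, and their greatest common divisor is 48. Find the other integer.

gcd × lcm = product of the two integers, so the other integer is (48 × 533520) / 4560 = 5616.

5616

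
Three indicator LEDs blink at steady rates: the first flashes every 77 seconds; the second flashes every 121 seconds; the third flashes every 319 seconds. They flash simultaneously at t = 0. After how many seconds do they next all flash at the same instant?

The first simultaneous occurrence is after LCM of the individual periods.
77 = 7 × 11
121 = 11^2
319 = 11 × 29
LCM(77, 121, 319) = 7 × 11^2 × 29 = 24563.

24563 seconds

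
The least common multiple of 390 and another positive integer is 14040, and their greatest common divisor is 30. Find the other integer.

1080

gcd × lcm = product of the two integers, so the other integer is (30 × 14040) / 390 = 1080.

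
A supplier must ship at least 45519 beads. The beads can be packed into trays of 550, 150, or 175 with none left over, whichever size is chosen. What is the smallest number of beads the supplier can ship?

46200

The number of beads must be a common multiple of 550, 150, and 175, so a multiple of their LCM.
550 = 2 × 5^2 × 11
150 = 2 × 3 × 5^2
175 = 5^2 × 7
LCM(550, 150, 175) = 2 × 3 × 5^2 × 7 × 11 = 11550.
Smallest multiple of 11550 that is ≥ 45519: ⌈45519/11550⌉ × 11550 = 4 × 11550 = 46200.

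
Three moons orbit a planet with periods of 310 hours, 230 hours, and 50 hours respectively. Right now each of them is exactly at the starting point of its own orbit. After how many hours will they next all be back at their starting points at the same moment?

35650 hours

They coincide at every common multiple of the periods; the first is the LCM.
310 = 2 × 5 × 31
230 = 2 × 5 × 23
50 = 2 × 5^2
LCM(310, 230, 50) = 2 × 5^2 × 23 × 31 = 35650.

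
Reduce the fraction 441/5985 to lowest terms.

7/95

441 = 3^2 × 7^2
5985 = 3^2 × 5 × 7 × 19
gcd(441, 5985) = 3^2 × 7 = 63.
Divide numerator and denominator by 63: 441/5985 = 7/95.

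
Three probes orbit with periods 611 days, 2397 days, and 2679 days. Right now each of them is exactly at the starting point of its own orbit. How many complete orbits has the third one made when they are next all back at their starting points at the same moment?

The first common completion time is the LCM of the periods.
611 = 13 × 47
2397 = 3 × 17 × 47
2679 = 3 × 19 × 47
LCM(611, 2397, 2679) = 3 × 13 × 17 × 19 × 47 = 592059.
Orbits for period 2679: 592059 / 2679 = 221.

221 orbits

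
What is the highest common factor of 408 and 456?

408 = 2^3 × 3 × 17
456 = 2^3 × 3 × 19
gcd(408, 456) = 2^3 × 3 = 24.

24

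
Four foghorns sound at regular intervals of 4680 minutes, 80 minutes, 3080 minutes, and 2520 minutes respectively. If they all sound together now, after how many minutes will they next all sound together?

We need the least common multiple of the intervals.
4680 = 2^3 × 3^2 × 5 × 13
80 = 2^4 × 5
3080 = 2^3 × 5 × 7 × 11
2520 = 2^3 × 3^2 × 5 × 7
LCM(4680, 80, 3080, 2520) = 2^4 × 3^2 × 5 × 7 × 11 × 13 = 720720.

720720 minutes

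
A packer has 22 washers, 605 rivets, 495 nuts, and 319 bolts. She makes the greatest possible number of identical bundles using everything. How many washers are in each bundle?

2

Number of bundles = gcd(22, 605, 495, 319).
22 = 2 × 11
605 = 5 × 11^2
495 = 3^2 × 5 × 11
319 = 11 × 29
gcd(22, 605, 495, 319) = 11.
washers per bundle = 22 / 11 = 2.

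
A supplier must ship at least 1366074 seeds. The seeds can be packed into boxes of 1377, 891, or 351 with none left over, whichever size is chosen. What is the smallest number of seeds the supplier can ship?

1378377

The number of seeds must be a common multiple of 1377, 891, and 351, so a multiple of their LCM.
1377 = 3^4 × 17
891 = 3^4 × 11
351 = 3^3 × 13
LCM(1377, 891, 351) = 3^4 × 11 × 13 × 17 = 196911.
Smallest multiple of 196911 that is ≥ 1366074: ⌈1366074/196911⌉ × 196911 = 7 × 196911 = 1378377.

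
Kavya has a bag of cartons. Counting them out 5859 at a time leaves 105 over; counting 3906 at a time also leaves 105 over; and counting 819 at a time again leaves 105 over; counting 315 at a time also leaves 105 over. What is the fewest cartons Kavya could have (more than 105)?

761775

N − 105 must be a common multiple of 5859, 3906, 819, and 315.
5859 = 3^3 × 7 × 31
3906 = 2 × 3^2 × 7 × 31
819 = 3^2 × 7 × 13
315 = 3^2 × 5 × 7
LCM(5859, 3906, 819, 315) = 2 × 3^3 × 5 × 7 × 13 × 31 = 761670.
Smallest N > 105 is LCM + 105 = 761670 + 105 = 761775.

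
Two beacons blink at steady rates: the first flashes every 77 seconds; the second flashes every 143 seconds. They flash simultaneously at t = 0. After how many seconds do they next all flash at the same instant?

1001 seconds

They coincide at every common multiple of the periods; the first is the LCM.
77 = 7 × 11
143 = 11 × 13
LCM(77, 143) = 7 × 11 × 13 = 1001.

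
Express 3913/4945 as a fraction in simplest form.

3913 = 7 × 13 × 43
4945 = 5 × 23 × 43
gcd(3913, 4945) = 43.
Divide numerator and denominator by 43: 3913/4945 = 91/115.

91/115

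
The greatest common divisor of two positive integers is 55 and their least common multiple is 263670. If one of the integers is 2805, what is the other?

For two integers, gcd × lcm = product, so the other is (55 × 263670) / 2805 = 14501850 / 2805 = 5170.

5170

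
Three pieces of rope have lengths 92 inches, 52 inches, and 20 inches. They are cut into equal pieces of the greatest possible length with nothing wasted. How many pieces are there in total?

Piece length = gcd(92, 52, 20).
92 = 2^2 × 23
52 = 2^2 × 13
20 = 2^2 × 5
gcd(92, 52, 20) = 2^2 = 4.
Total pieces = 92/4 + 52/4 + 20/4 = 23 + 13 + 5 = 41.

41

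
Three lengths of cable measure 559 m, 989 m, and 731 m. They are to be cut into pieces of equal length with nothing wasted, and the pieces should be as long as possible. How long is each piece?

Each piece length must divide every original length, so the longest possible is gcd(559, 989, 731).
559 = 13 × 43
989 = 23 × 43
731 = 17 × 43
gcd(559, 989, 731) = 43.

43 m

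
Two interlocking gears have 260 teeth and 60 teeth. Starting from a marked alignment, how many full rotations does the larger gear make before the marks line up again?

3 rotations

All finish a whole number of cycles simultaneously at t = LCM of the periods.
260 = 2^2 × 5 × 13
60 = 2^2 × 3 × 5
LCM(260, 60) = 2^2 × 3 × 5 × 13 = 780.
Rotations for period 260: 780 / 260 = 3.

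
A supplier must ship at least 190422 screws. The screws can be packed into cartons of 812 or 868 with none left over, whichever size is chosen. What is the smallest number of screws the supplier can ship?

201376

The number of screws must be a common multiple of 812 and 868, so a multiple of their LCM.
812 = 2^2 × 7 × 29
868 = 2^2 × 7 × 31
LCM(812, 868) = 2^2 × 7 × 29 × 31 = 25172.
Smallest multiple of 25172 that is ≥ 190422: ⌈190422/25172⌉ × 25172 = 8 × 25172 = 201376.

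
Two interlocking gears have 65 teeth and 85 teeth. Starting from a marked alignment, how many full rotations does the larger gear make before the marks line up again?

The first common completion time is the LCM of the periods.
65 = 5 × 13
85 = 5 × 17
LCM(65, 85) = 5 × 13 × 17 = 1105.
Rotations for period 85: 1105 / 85 = 13.

13 rotations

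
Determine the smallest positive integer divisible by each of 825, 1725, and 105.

132825

825 = 3 × 5^2 × 11
1725 = 3 × 5^2 × 23
105 = 3 × 5 × 7
LCM(825, 1725, 105) = 3 × 5^2 × 7 × 11 × 23 = 132825.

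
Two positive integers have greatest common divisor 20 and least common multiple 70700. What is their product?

For any two positive integers, gcd × lcm = product = 20 × 70700 = 1414000.

1414000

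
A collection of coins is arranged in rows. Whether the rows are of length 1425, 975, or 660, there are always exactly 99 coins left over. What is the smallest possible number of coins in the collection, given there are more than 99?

N − 99 must be a common multiple of 1425, 975, and 660.
1425 = 3 × 5^2 × 19
975 = 3 × 5^2 × 13
660 = 2^2 × 3 × 5 × 11
LCM(1425, 975, 660) = 2^2 × 3 × 5^2 × 11 × 13 × 19 = 815100.
Smallest N > 99 is LCM + 99 = 815100 + 99 = 815199.

815199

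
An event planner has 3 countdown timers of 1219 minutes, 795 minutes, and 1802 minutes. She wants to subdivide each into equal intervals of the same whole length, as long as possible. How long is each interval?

53 minutes

The interval must divide each timer length; the longest such is the gcd.
1219 = 23 × 53
795 = 3 × 5 × 53
1802 = 2 × 17 × 53
gcd(1219, 795, 1802) = 53.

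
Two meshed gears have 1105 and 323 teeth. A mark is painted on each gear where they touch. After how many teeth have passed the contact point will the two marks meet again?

20995 teeth

We need the least common multiple of the intervals.
1105 = 5 × 13 × 17
323 = 17 × 19
LCM(1105, 323) = 5 × 13 × 17 × 19 = 20995.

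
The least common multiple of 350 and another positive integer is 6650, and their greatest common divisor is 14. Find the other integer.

266

gcd × lcm = product of the two integers, so the other integer is (14 × 6650) / 350 = 266.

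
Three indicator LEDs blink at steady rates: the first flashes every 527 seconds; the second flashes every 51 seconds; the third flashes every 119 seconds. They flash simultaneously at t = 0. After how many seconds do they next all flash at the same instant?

The first simultaneous occurrence is after LCM of the individual periods.
527 = 17 × 31
51 = 3 × 17
119 = 7 × 17
LCM(527, 51, 119) = 3 × 7 × 17 × 31 = 11067.

11067 seconds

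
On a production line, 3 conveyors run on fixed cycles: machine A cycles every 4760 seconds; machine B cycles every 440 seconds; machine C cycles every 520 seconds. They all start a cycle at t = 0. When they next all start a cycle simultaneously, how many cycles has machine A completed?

All finish a whole number of cycles simultaneously at t = LCM of the periods.
4760 = 2^3 × 5 × 7 × 17
440 = 2^3 × 5 × 11
520 = 2^3 × 5 × 13
LCM(4760, 440, 520) = 2^3 × 5 × 7 × 11 × 13 × 17 = 680680.
Cycles for period 4760: 680680 / 4760 = 143.

143 cycles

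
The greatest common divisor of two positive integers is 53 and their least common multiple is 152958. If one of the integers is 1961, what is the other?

4134

For two integers, gcd × lcm = product, so the other is (53 × 152958) / 1961 = 8106774 / 1961 = 4134.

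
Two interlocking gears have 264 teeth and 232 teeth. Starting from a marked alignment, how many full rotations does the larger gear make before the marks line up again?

They are all back at their starting positions together after one LCM of the periods.
264 = 2^3 × 3 × 11
232 = 2^3 × 29
LCM(264, 232) = 2^3 × 3 × 11 × 29 = 7656.
Rotations for period 264: 7656 / 264 = 29.

29 rotations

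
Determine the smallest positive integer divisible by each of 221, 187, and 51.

221 = 13 × 17
187 = 11 × 17
51 = 3 × 17
LCM(221, 187, 51) = 3 × 11 × 13 × 17 = 7293.

7293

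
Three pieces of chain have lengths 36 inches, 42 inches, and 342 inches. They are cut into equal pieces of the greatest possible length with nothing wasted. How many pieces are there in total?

70

Piece length = gcd(36, 42, 342).
36 = 2^2 × 3^2
42 = 2 × 3 × 7
342 = 2 × 3^2 × 19
gcd(36, 42, 342) = 2 × 3 = 6.
Total pieces = 36/6 + 42/6 + 342/6 = 6 + 7 + 57 = 70.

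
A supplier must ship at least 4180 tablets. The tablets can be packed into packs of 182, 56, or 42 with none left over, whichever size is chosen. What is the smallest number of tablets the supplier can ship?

4368

The number of tablets must be a common multiple of 182, 56, and 42, so a multiple of their LCM.
182 = 2 × 7 × 13
56 = 2^3 × 7
42 = 2 × 3 × 7
LCM(182, 56, 42) = 2^3 × 3 × 7 × 13 = 2184.
Smallest multiple of 2184 that is ≥ 4180: ⌈4180/2184⌉ × 2184 = 2 × 2184 = 4368.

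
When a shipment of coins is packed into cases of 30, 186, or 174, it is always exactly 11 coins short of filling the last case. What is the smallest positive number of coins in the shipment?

Being 11 short of a full case of size k means N ≡ −11 (mod k), i.e. N + 11 is a multiple of each size.
30 = 2 × 3 × 5
186 = 2 × 3 × 31
174 = 2 × 3 × 29
LCM(30, 186, 174) = 2 × 3 × 5 × 29 × 31 = 26970.
Smallest positive N is 26970 − 11 = 26959.

26959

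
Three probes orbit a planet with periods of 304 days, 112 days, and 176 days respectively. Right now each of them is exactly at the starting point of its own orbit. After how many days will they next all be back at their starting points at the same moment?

The first simultaneous occurrence is after LCM of the individual periods.
304 = 2^4 × 19
112 = 2^4 × 7
176 = 2^4 × 11
LCM(304, 112, 176) = 2^4 × 7 × 11 × 19 = 23408.

23408 days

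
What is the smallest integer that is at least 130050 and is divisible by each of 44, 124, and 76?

155496

The integer must be a common multiple of 44, 124, and 76, so a multiple of their LCM.
44 = 2^2 × 11
124 = 2^2 × 31
76 = 2^2 × 19
LCM(44, 124, 76) = 2^2 × 11 × 19 × 31 = 25916.
Smallest multiple of 25916 that is ≥ 130050: ⌈130050/25916⌉ × 25916 = 6 × 25916 = 155496.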